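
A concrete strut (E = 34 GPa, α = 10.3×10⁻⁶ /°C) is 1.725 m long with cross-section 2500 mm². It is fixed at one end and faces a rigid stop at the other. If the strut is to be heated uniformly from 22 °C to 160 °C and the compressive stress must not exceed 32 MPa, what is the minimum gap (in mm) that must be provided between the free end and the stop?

g ≈ 0.828 mm

Free expansion if unrestrained: δ_free = αΔT L = 10.3×10⁻⁶ × 138 × 1725 = 2.452 mm.
At the allowable stress the elastic shortening the wall may impose is σL/E = 32 × 1725 / (34×10³) = 1.624 mm.
So the gap has to take up the difference, g_min = δ_free − σL/E = 2.452 − 1.624 = 0.8284 mm.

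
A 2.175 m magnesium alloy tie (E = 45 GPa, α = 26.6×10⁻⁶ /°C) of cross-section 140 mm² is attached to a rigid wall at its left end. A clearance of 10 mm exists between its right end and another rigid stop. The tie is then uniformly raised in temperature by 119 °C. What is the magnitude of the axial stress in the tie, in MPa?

Unrestrained expansion: δ_free = αΔT L = 26.6×10⁻⁶ × 119 × 2175 = 6.885 mm.
This is smaller than the 10 mm clearance, so the tie expands freely without reaching the stop — the stress is zero.

σ ≈ 0 MPa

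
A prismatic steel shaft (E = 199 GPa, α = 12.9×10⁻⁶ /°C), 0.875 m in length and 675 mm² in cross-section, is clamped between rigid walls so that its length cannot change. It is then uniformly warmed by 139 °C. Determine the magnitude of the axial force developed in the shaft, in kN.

With zero net strain, σ = E·αΔT = 199 GPa × 12.9×10⁻⁶ × 139 = 356.8 MPa.
P = AEαΔT = 675 × 199×10³ × 12.9×10⁻⁶ × 139 = 240.9 kN (compressive).

P ≈ 241 kN (compressive)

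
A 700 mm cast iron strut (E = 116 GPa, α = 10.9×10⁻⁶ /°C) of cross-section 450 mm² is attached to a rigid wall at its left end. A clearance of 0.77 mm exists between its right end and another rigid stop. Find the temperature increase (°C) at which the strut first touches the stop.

ΔT ≈ 101 °C

Contact occurs when the free expansion equals the gap: αΔT L = 0.77 mm.
ΔT = 0.77 / (10.9×10⁻⁶ × 700) = 100.9 °C.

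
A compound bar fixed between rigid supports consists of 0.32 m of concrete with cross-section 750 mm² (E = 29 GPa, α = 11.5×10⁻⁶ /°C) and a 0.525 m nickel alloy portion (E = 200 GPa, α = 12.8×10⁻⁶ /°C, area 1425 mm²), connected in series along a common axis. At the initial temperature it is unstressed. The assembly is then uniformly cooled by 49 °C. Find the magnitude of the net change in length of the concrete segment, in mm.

|ΔL| ≈ 0.273 mm

Free thermal contraction of the whole bar: Σ αᵢΔT Lᵢ = 11.5×10⁻⁶×49×320 + 12.8×10⁻⁶×49×525 = 0.5096 mm.
The rigid supports impose zero overall length change; the single axial force P common to all segments must satisfy P Σ Lᵢ/(AᵢEᵢ) = δ_free.
Σ Lᵢ/(AᵢEᵢ) = 320/(750×29×10³) + 525/(1425×200×10³) = 1.655×10⁻⁵ mm/N.
So P = 0.5096 / 1.655×10⁻⁵ = 30.78 kN, tensile.
For the concrete segment, free thermal change = 11.5×10⁻⁶×49×320 = 0.1803 mm and elastic change from P = 30780×320/(750×29×10³) = 0.4529 mm; these oppose, so the net change is 0.273 mm (segment lengthens).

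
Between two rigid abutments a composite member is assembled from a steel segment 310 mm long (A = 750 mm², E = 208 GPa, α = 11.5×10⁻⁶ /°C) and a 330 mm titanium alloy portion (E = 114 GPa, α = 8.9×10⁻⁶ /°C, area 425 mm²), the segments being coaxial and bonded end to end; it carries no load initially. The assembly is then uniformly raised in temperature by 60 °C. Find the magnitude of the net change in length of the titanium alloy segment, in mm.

If the supports were absent, the total length change would be Σ αᵢΔT Lᵢ = 11.5×10⁻⁶×60×310 + 8.9×10⁻⁶×60×330 = 0.3901 mm.
Since the ends are fixed, an axial force P builds up, equal in every segment, with P · Σ Lᵢ/(AᵢEᵢ) = δ_free.
The series flexibility is Σ Lᵢ/(AᵢEᵢ) = 310/(750×208×10³) + 330/(425×114×10³) = 8.798×10⁻⁶ mm/N.
Hence P = δ_free / Σ(L/AE) = 0.3901/8.798×10⁻⁶ = 44.34 kN (compressive).
For the titanium alloy segment, free thermal change = 8.9×10⁻⁶×60×330 = 0.1762 mm and elastic change from P = 44340×330/(425×114×10³) = 0.302 mm; these oppose, so the net change is 0.126 mm (segment shortens).

|ΔL| ≈ 0.126 mm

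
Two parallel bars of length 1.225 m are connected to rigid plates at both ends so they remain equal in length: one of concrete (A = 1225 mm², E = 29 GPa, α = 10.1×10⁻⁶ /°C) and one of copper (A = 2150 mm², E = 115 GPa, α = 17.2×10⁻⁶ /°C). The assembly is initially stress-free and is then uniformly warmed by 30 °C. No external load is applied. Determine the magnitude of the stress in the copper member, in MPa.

σ ≈ 3.08 MPa (compressive)

Equilibrium of a rigid end plate with no external load gives equal and opposite internal forces ±P in the two members. Since α_{copper} > α_{concrete}, heating drives the copper into compression and the concrete into tension.
Compatibility of the two members (thermal + elastic change equal): (α₁ − α₂)ΔT = P·[1/(A₁E₁) + 1/(A₂E₂)].
|α₁ − α₂|·ΔT = 7.1×10⁻⁶ × 30 = 0.000213.
1/(A₁E₁) + 1/(A₂E₂) = 1/(1225×29×10³) + 1/(2150×115×10³) = 3.219×10⁻⁸ N⁻¹.
So P = 0.000213 / 3.219×10⁻⁸ = 6.616 kN.
σ_{copper} = P/A₂ = 6616/2150 = 3.077 MPa, compressive.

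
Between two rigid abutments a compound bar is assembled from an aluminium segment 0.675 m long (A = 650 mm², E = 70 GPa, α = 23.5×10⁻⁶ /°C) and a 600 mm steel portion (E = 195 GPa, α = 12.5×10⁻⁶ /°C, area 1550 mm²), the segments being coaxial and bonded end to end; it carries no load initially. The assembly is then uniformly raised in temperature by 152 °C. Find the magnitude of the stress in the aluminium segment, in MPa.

σ ≈ 325 MPa (compressive)

With the walls removed the bar would change length by δ_free = Σ αᵢΔT Lᵢ = 23.5×10⁻⁶×152×675 + 12.5×10⁻⁶×152×600 = 3.551 mm.
The rigid supports impose zero overall length change; the single axial force P common to all segments must satisfy P Σ Lᵢ/(AᵢEᵢ) = δ_free.
Σ Lᵢ/(AᵢEᵢ) = 675/(650×70×10³) + 600/(1550×195×10³) = 1.682×10⁻⁵ mm/N.
So P = 3.551 / 1.682×10⁻⁵ = 211.1 kN, compressive.
σ_{aluminium} = P / A = 211100 / 650 = 324.8 MPa.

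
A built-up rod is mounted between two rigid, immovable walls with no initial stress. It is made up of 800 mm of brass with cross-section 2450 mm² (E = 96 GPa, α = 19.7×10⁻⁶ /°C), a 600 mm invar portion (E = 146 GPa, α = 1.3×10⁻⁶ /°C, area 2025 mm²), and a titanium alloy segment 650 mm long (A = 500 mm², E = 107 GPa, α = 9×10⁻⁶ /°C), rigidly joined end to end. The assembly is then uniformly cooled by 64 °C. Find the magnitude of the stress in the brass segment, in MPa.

If the supports were absent, the total length change would be Σ αᵢΔT Lᵢ = 19.7×10⁻⁶×64×800 + 1.3×10⁻⁶×64×600 + 9×10⁻⁶×64×650 = 1.433 mm.
The rigid supports impose zero overall length change; the single axial force P common to all segments must satisfy P Σ Lᵢ/(AᵢEᵢ) = δ_free.
The series flexibility is Σ Lᵢ/(AᵢEᵢ) = 800/(2450×96×10³) + 600/(2025×146×10³) + 650/(500×107×10³) = 1.758×10⁻⁵ mm/N.
P = 1.433 / 1.758×10⁻⁵ = 81510 N = 81.51 kN, tensile.
σ_{brass} = P / A = 81510 / 2450 = 33.27 MPa.

σ ≈ 33.3 MPa (tensile)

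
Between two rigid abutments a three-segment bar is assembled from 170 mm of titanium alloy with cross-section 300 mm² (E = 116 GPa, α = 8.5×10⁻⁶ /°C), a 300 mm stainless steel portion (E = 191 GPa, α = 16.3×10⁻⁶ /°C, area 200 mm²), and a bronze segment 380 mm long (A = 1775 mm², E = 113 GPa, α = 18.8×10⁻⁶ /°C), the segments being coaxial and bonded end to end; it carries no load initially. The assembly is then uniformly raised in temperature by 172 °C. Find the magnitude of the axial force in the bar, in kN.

P ≈ 158 kN (compressive)

If the supports were absent, the total length change would be Σ αᵢΔT Lᵢ = 8.5×10⁻⁶×172×170 + 16.3×10⁻⁶×172×300 + 18.8×10⁻⁶×172×380 = 2.318 mm.
The walls prevent any net length change, so an axial force P (same in every segment) develops. Compatibility: P · Σ Lᵢ/(AᵢEᵢ) = δ_free.
The series flexibility is Σ Lᵢ/(AᵢEᵢ) = 170/(300×116×10³) + 300/(200×191×10³) + 380/(1775×113×10³) = 1.463×10⁻⁵ mm/N.
Hence P = δ_free / Σ(L/AE) = 2.318/1.463×10⁻⁵ = 158.4 kN (compressive).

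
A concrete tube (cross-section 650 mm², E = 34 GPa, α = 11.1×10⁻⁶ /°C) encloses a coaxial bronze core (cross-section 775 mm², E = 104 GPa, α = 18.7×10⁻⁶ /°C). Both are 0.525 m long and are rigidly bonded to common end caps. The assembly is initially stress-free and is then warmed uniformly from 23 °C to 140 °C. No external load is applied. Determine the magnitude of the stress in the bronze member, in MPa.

The bronze has the larger α, so on heating it would change length more than the concrete if both were free. The rigid plates force a common final length, so the bronze is put into compression and the concrete into tension, with equal and opposite forces P (no external load).
Setting the final lengths equal and cancelling L: (α₁ − α₂)ΔT = P/(A₁E₁) + P/(A₂E₂).
|α₁ − α₂|·ΔT = 7.6×10⁻⁶ × 117 = 0.0008892.
1/(A₁E₁) + 1/(A₂E₂) = 1/(650×34×10³) + 1/(775×104×10³) = 5.766×10⁻⁸ N⁻¹.
So P = 0.0008892 / 5.766×10⁻⁸ = 15.42 kN.
σ_{bronze} = P/A₂ = 15420/775 = 19.9 MPa, compressive.

σ ≈ 19.9 MPa (compressive)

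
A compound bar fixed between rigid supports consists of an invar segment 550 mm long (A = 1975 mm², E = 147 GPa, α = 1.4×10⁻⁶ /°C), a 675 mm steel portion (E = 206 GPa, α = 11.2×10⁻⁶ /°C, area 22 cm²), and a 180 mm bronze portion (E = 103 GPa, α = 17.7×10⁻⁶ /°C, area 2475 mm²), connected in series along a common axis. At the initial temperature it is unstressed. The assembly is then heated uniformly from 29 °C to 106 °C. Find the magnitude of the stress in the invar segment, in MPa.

With the walls removed the bar would change length by δ_free = Σ αᵢΔT Lᵢ = 1.4×10⁻⁶×77×550 + 11.2×10⁻⁶×77×675 + 17.7×10⁻⁶×77×180 = 0.8867 mm.
Since the ends are fixed, an axial force P builds up, equal in every segment, with P · Σ Lᵢ/(AᵢEᵢ) = δ_free.
Σ Lᵢ/(AᵢEᵢ) = 550/(1975×147×10³) + 675/(2200×206×10³) + 180/(2475×103×10³) = 4.09×10⁻⁶ mm/N.
P = 0.8867 / 4.09×10⁻⁶ = 216800 N = 216.8 kN, compressive.
σ_{invar} = P / A = 216800 / 1975 = 109.8 MPa.

σ ≈ 110 MPa (compressive)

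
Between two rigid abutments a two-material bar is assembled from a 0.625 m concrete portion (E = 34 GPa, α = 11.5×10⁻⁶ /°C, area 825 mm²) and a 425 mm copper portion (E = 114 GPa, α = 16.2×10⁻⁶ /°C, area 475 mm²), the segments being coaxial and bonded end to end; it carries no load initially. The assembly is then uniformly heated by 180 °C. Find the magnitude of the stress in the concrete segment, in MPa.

If the supports were absent, the total length change would be Σ αᵢΔT Lᵢ = 11.5×10⁻⁶×180×625 + 16.2×10⁻⁶×180×425 = 2.533 mm.
The rigid supports impose zero overall length change; the single axial force P common to all segments must satisfy P Σ Lᵢ/(AᵢEᵢ) = δ_free.
Σ Lᵢ/(AᵢEᵢ) = 625/(825×34×10³) + 425/(475×114×10³) = 3.013×10⁻⁵ mm/N.
So P = 2.533 / 3.013×10⁻⁵ = 84.07 kN, compressive.
σ_{concrete} = P / A = 84070 / 825 = 101.9 MPa.

σ ≈ 102 MPa (compressive)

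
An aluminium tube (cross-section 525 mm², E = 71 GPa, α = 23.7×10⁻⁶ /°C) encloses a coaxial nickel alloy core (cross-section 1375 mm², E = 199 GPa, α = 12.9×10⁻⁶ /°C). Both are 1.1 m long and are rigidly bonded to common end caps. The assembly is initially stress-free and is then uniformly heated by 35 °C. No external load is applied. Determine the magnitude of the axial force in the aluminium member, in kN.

P ≈ 12.4 kN (compressive in the aluminium)

Both members must finish at the same length. With the larger α, the aluminium tends to over-expand; the plates restrain it, putting the aluminium in compression and the nickel alloy in tension. With no external load the two internal forces are equal and opposite, magnitude P.
Compatibility of the two members (thermal + elastic change equal): (α₁ − α₂)ΔT = P·[1/(A₁E₁) + 1/(A₂E₂)].
|α₁ − α₂|·ΔT = 10.8×10⁻⁶ × 35 = 0.000378.
1/(A₁E₁) + 1/(A₂E₂) = 1/(525×71×10³) + 1/(1375×199×10³) = 3.048×10⁻⁸ N⁻¹.
So P = 0.000378 / 3.048×10⁻⁸ = 12.4 kN.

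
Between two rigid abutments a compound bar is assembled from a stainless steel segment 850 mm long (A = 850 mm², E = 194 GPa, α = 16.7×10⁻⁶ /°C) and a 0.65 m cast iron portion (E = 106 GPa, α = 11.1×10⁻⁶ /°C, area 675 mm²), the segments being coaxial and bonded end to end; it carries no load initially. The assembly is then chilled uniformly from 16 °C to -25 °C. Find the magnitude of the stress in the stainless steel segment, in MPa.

σ ≈ 72.5 MPa (tensile)

With the walls removed the bar would change length by δ_free = Σ αᵢΔT Lᵢ = 16.7×10⁻⁶×41×850 + 11.1×10⁻⁶×41×650 = 0.8778 mm.
Since the ends are fixed, an axial force P builds up, equal in every segment, with P · Σ Lᵢ/(AᵢEᵢ) = δ_free.
Σ Lᵢ/(AᵢEᵢ) = 850/(850×194×10³) + 650/(675×106×10³) = 1.424×10⁻⁵ mm/N.
P = 0.8778 / 1.424×10⁻⁵ = 61650 N = 61.65 kN, tensile.
σ_{stainless steel} = P / A = 61650 / 850 = 72.53 MPa.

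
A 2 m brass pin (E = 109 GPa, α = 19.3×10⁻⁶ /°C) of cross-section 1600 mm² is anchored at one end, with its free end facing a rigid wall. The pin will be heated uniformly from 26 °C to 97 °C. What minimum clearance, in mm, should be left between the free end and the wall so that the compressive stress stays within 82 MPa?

Free expansion if unrestrained: δ_free = αΔT L = 19.3×10⁻⁶ × 71 × 2000 = 2.741 mm.
At the allowable stress the elastic shortening the wall may impose is σL/E = 82 × 2000 / (109×10³) = 1.505 mm.
So the gap has to take up the difference, g_min = δ_free − σL/E = 2.741 − 1.505 = 1.236 mm.

g ≈ 1.24 mm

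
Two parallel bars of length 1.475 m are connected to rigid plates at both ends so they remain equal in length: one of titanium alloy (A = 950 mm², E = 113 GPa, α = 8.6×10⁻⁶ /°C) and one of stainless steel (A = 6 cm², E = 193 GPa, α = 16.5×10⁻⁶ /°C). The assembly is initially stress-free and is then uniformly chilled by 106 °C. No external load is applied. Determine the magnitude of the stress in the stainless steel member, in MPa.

Both members must finish at the same length. With the larger α, the stainless steel tends to over-contract; the plates restrain it, putting the stainless steel in tension and the titanium alloy in compression. With no external load the two internal forces are equal and opposite, magnitude P.
Compatibility of the two members (thermal + elastic change equal): (α₁ − α₂)ΔT = P·[1/(A₁E₁) + 1/(A₂E₂)].
|α₁ − α₂|·ΔT = 7.9×10⁻⁶ × 106 = 0.0008374.
1/(A₁E₁) + 1/(A₂E₂) = 1/(950×113×10³) + 1/(600×193×10³) = 1.795×10⁻⁸ N⁻¹.
P = 0.0008374 / 1.795×10⁻⁸ = 46650 N = 46.65 kN.
σ_{stainless steel} = P/A₂ = 46650/600 = 77.75 MPa, tensile.

σ ≈ 77.7 MPa (tensile)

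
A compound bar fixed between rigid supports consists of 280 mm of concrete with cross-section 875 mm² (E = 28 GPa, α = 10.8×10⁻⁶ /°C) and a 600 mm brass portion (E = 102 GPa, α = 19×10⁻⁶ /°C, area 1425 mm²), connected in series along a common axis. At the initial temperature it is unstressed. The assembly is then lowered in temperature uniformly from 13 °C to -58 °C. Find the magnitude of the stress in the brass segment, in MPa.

With the walls removed the bar would change length by δ_free = Σ αᵢΔT Lᵢ = 10.8×10⁻⁶×71×280 + 19×10⁻⁶×71×600 = 1.024 mm.
Since the ends are fixed, an axial force P builds up, equal in every segment, with P · Σ Lᵢ/(AᵢEᵢ) = δ_free.
Σ Lᵢ/(AᵢEᵢ) = 280/(875×28×10³) + 600/(1425×102×10³) = 1.556×10⁻⁵ mm/N.
P = 1.024 / 1.556×10⁻⁵ = 65830 N = 65.83 kN, tensile.
σ_{brass} = P / A = 65830 / 1425 = 46.2 MPa.

σ ≈ 46.2 MPa (tensile)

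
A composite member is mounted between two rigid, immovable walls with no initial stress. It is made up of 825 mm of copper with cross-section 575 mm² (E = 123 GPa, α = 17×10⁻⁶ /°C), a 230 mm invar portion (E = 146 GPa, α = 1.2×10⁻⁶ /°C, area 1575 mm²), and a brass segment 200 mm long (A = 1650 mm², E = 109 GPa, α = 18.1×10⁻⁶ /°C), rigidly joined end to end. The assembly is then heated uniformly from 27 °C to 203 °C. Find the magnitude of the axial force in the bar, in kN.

Free thermal expansion of the whole bar: Σ αᵢΔT Lᵢ = 17×10⁻⁶×176×825 + 1.2×10⁻⁶×176×230 + 18.1×10⁻⁶×176×200 = 3.154 mm.
Since the ends are fixed, an axial force P builds up, equal in every segment, with P · Σ Lᵢ/(AᵢEᵢ) = δ_free.
The series flexibility is Σ Lᵢ/(AᵢEᵢ) = 825/(575×123×10³) + 230/(1575×146×10³) + 200/(1650×109×10³) = 1.378×10⁻⁵ mm/N.
P = 3.154 / 1.378×10⁻⁵ = 228900 N = 228.9 kN, compressive.

P ≈ 229 kN (compressive)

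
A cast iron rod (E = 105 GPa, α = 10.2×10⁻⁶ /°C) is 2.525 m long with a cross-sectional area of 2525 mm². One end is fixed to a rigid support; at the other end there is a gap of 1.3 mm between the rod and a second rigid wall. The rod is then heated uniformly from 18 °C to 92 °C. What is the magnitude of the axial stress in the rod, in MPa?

If the wall were absent the rod would grow by αΔT L = 10.2×10⁻⁶ × 74 × 2525 = 1.906 mm.
This exceeds the 1.3 mm gap, so the wall pushes back. The portion of expansion that must be recovered elastically is δ_free − gap = 1.906 − 1.3 = 0.6059 mm.
Compatibility: PL/(AE) = 0.6059 mm, so σ = P/A = E × (0.6059/2525) = 25.19 MPa.

σ ≈ 25.2 MPa (compressive)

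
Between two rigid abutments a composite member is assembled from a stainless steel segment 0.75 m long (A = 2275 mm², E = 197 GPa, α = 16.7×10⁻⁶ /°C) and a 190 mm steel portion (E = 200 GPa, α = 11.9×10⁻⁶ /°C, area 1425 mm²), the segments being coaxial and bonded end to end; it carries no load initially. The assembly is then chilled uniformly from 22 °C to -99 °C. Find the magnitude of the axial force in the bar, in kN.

If the supports were absent, the total length change would be Σ αᵢΔT Lᵢ = 16.7×10⁻⁶×121×750 + 11.9×10⁻⁶×121×190 = 1.789 mm.
The rigid supports impose zero overall length change; the single axial force P common to all segments must satisfy P Σ Lᵢ/(AᵢEᵢ) = δ_free.
The series flexibility is Σ Lᵢ/(AᵢEᵢ) = 750/(2275×197×10³) + 190/(1425×200×10³) = 2.34×10⁻⁶ mm/N.
So P = 1.789 / 2.34×10⁻⁶ = 764.5 kN, tensile.

P ≈ 765 kN (tensile)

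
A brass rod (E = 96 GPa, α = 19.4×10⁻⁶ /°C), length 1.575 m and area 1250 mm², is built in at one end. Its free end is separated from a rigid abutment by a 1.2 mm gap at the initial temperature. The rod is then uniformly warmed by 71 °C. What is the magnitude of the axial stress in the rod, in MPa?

If the wall were absent the rod would grow by αΔT L = 19.4×10⁻⁶ × 71 × 1575 = 2.169 mm.
This exceeds the 1.2 mm gap, so the wall pushes back. The portion of expansion that must be recovered elastically is δ_free − gap = 2.169 − 1.2 = 0.9694 mm.
That suppressed elongation corresponds to σ = E·Δ/L = 96×10³ × 0.9694/1575 = 59.09 MPa.

σ ≈ 59.1 MPa (compressive)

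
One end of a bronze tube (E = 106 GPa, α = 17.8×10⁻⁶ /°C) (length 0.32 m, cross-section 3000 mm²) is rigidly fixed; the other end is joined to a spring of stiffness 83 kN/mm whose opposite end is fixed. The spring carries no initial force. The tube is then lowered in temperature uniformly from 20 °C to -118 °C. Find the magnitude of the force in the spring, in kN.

P ≈ 60.2 kN

The unrestrained thermal change is αΔT L = 17.8×10⁻⁶ × 138 × 320 = 0.786 mm.
With a force P in the spring, the elastic change of the tube is PL/(AE) and that of the spring is P/k; compatibility requires their sum to equal δ_free.
So P = δ_free / [L/(AE) + 1/k] = 0.786 / [ 320/(3000×106×10³) + 1/(83×10³) ].
P = 0.786 / 1.305×10⁻⁵ = 60210 N.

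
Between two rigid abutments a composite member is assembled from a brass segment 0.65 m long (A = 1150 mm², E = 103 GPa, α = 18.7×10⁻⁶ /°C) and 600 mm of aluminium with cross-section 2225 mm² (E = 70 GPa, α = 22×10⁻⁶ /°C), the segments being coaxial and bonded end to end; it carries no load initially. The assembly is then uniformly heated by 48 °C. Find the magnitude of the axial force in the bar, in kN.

P ≈ 130 kN (compressive)

Free thermal expansion of the whole bar: Σ αᵢΔT Lᵢ = 18.7×10⁻⁶×48×650 + 22×10⁻⁶×48×600 = 1.217 mm.
The walls prevent any net length change, so an axial force P (same in every segment) develops. Compatibility: P · Σ Lᵢ/(AᵢEᵢ) = δ_free.
Σ Lᵢ/(AᵢEᵢ) = 650/(1150×103×10³) + 600/(2225×70×10³) = 9.34×10⁻⁶ mm/N.
Hence P = δ_free / Σ(L/AE) = 1.217/9.34×10⁻⁶ = 130.3 kN (compressive).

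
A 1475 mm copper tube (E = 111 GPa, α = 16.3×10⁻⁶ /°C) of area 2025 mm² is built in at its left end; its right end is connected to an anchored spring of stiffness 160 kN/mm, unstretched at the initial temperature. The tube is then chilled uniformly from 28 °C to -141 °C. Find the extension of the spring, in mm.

δ ≈ 1.98 mm

If the spring were absent the tube would shorten by αΔT L = 16.3×10⁻⁶ × 169 × 1475 = 4.063 mm.
With a force P in the spring, the elastic change of the tube is PL/(AE) and that of the spring is P/k; compatibility requires their sum to equal δ_free.
So P = δ_free / [L/(AE) + 1/k] = 4.063 / [ 1475/(2025×111×10³) + 1/(160×10³) ].
P = 4.063 / 1.281×10⁻⁵ = 317100 N.
Spring extension = P/k = 317100/(160×10³) = 1.982 mm.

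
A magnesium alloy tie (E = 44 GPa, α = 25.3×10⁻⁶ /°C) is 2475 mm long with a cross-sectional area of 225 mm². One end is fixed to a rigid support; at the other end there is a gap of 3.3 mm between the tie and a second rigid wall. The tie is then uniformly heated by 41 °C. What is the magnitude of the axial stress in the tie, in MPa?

Free thermal elongation = αΔT L = 25.3×10⁻⁶ × 41 × 2475 = 2.567 mm.
This is smaller than the 3.3 mm clearance, so the tie expands freely without reaching the stop — the stress is zero.

σ ≈ 0 MPa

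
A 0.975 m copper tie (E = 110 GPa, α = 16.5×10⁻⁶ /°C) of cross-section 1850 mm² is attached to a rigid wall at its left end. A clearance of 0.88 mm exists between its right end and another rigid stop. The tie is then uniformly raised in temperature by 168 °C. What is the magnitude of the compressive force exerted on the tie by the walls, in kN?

P ≈ 380 kN

If the wall were absent the tie would grow by αΔT L = 16.5×10⁻⁶ × 168 × 975 = 2.703 mm.
This exceeds the 0.88 mm gap, so the wall pushes back. The portion of expansion that must be recovered elastically is δ_free − gap = 2.703 − 0.88 = 1.823 mm.
That suppressed elongation corresponds to σ = E·Δ/L = 110×10³ × 1.823/975 = 205.6 MPa.
Force on the wall = σA = 205.6 × 1850 mm² = 380.4 kN.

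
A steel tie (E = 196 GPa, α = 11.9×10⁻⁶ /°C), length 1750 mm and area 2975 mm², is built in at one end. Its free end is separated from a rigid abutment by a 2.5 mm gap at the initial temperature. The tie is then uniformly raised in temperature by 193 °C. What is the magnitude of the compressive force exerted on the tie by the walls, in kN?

P ≈ 506 kN

Unrestrained expansion: δ_free = αΔT L = 11.9×10⁻⁶ × 193 × 1750 = 4.019 mm.
The gap closes (δ_free > 2.5 mm) and the wall then resists a further 4.019 − 2.5 = 1.519 mm of expansion.
That suppressed elongation corresponds to σ = E·Δ/L = 196×10³ × 1.519/1750 = 170.2 MPa.
Force on the wall = σA = 170.2 × 2975 mm² = 506.2 kN.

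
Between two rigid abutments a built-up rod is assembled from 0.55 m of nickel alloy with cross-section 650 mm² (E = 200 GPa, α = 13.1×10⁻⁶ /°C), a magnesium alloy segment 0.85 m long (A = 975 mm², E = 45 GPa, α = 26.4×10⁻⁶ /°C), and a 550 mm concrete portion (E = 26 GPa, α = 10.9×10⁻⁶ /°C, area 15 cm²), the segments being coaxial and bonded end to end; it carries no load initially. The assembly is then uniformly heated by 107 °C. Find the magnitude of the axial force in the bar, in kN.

P ≈ 101 kN (compressive)

If the supports were absent, the total length change would be Σ αᵢΔT Lᵢ = 13.1×10⁻⁶×107×550 + 26.4×10⁻⁶×107×850 + 10.9×10⁻⁶×107×550 = 3.813 mm.
Since the ends are fixed, an axial force P builds up, equal in every segment, with P · Σ Lᵢ/(AᵢEᵢ) = δ_free.
Σ Lᵢ/(AᵢEᵢ) = 550/(650×200×10³) + 850/(975×45×10³) + 550/(1500×26×10³) = 3.771×10⁻⁵ mm/N.
P = 3.813 / 3.771×10⁻⁵ = 101100 N = 101.1 kN, compressive.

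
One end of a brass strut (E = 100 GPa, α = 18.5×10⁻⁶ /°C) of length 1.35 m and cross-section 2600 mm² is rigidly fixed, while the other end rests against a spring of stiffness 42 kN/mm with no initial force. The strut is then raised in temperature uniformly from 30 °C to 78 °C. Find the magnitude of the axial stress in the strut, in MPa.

The unrestrained thermal change is αΔT L = 18.5×10⁻⁶ × 48 × 1350 = 1.199 mm.
With a force P in the spring, the elastic change of the strut is PL/(AE) and that of the spring is P/k; compatibility requires their sum to equal δ_free.
P [ L/(AE) + 1/k ] = δ_free → P [ 1350/(2600×100×10³) + 1/(42×10³) ] = 1.199.
P = 1.199 / 2.9×10⁻⁵ = 41340 N.
σ = P/A = 41340/2600 = 15.9 MPa.

σ ≈ 15.9 MPa (compressive)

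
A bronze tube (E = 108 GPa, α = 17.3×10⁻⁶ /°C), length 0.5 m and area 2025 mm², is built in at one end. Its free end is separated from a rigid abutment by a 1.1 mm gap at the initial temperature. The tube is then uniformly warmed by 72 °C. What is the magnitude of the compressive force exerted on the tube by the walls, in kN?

P ≈ 0 kN

Free thermal elongation = αΔT L = 17.3×10⁻⁶ × 72 × 500 = 0.6228 mm.
Since δ_free = 0.623 mm is less than the 1.1 mm gap, the tube never touches the wall. No axial force develops.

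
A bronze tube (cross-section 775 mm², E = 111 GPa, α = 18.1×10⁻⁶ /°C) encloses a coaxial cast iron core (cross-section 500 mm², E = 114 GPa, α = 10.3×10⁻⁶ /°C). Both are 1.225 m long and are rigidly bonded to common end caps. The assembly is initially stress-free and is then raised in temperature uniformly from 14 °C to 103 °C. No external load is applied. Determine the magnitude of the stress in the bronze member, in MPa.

Equilibrium of a rigid end plate with no external load gives equal and opposite internal forces ±P in the two members. Since α_{bronze} > α_{cast iron}, heating drives the bronze into compression and the cast iron into tension.
Equating the net (thermal + elastic) strains gives |α₁ − α₂|·ΔT = P·[1/(A₁E₁) + 1/(A₂E₂)].
|α₁ − α₂|·ΔT = 7.8×10⁻⁶ × 89 = 0.0006942.
1/(A₁E₁) + 1/(A₂E₂) = 1/(775×111×10³) + 1/(500×114×10³) = 2.917×10⁻⁸ N⁻¹.
P = 0.0006942 / 2.917×10⁻⁸ = 23800 N = 23.8 kN.
σ_{bronze} = P/A₁ = 23800/775 = 30.71 MPa, compressive.

σ ≈ 30.7 MPa (compressive)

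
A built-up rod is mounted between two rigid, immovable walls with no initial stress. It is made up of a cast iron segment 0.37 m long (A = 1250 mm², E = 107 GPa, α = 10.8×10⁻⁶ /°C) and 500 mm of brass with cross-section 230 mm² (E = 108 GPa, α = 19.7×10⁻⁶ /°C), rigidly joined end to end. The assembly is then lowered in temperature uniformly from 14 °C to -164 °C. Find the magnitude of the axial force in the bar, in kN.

If the supports were absent, the total length change would be Σ αᵢΔT Lᵢ = 10.8×10⁻⁶×178×370 + 19.7×10⁻⁶×178×500 = 2.465 mm.
Since the ends are fixed, an axial force P builds up, equal in every segment, with P · Σ Lᵢ/(AᵢEᵢ) = δ_free.
The series flexibility is Σ Lᵢ/(AᵢEᵢ) = 370/(1250×107×10³) + 500/(230×108×10³) = 2.29×10⁻⁵ mm/N.
P = 2.465 / 2.29×10⁻⁵ = 107600 N = 107.6 kN, tensile.

P ≈ 108 kN (tensile)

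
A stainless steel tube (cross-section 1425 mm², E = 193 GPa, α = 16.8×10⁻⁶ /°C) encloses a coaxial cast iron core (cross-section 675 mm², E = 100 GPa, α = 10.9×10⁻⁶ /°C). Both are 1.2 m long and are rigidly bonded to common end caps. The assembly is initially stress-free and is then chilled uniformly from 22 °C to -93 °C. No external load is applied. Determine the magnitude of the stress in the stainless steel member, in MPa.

The stainless steel has the larger α, so on cooling it would change length more than the cast iron if both were free. The rigid plates force a common final length, so the stainless steel is put into tension and the cast iron into compression, with equal and opposite forces P (no external load).
Compatibility of the two members (thermal + elastic change equal): (α₁ − α₂)ΔT = P·[1/(A₁E₁) + 1/(A₂E₂)].
|α₁ − α₂|·ΔT = 5.9×10⁻⁶ × 115 = 0.0006785.
1/(A₁E₁) + 1/(A₂E₂) = 1/(1425×193×10³) + 1/(675×100×10³) = 1.845×10⁻⁸ N⁻¹.
P = 0.0006785 / 1.845×10⁻⁸ = 36770 N = 36.77 kN.
σ_{stainless steel} = P/A₁ = 36770/1425 = 25.81 MPa, tensile.

σ ≈ 25.8 MPa (tensile)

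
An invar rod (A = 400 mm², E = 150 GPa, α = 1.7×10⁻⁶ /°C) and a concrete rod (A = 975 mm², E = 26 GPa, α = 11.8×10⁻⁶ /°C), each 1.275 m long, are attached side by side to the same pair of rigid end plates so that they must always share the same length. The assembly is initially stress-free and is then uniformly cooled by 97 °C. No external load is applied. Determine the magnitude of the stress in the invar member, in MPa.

The concrete has the larger α, so on cooling it would change length more than the invar if both were free. The rigid plates force a common final length, so the concrete is put into tension and the invar into compression, with equal and opposite forces P (no external load).
Compatibility of the two members (thermal + elastic change equal): (α₁ − α₂)ΔT = P·[1/(A₁E₁) + 1/(A₂E₂)].
|α₁ − α₂|·ΔT = 10.1×10⁻⁶ × 97 = 0.0009797.
1/(A₁E₁) + 1/(A₂E₂) = 1/(400×150×10³) + 1/(975×26×10³) = 5.611×10⁻⁸ N⁻¹.
P = 0.0009797 / 5.611×10⁻⁸ = 17460 N = 17.46 kN.
σ_{invar} = P/A₁ = 17460/400 = 43.65 MPa, compressive.

σ ≈ 43.6 MPa (compressive)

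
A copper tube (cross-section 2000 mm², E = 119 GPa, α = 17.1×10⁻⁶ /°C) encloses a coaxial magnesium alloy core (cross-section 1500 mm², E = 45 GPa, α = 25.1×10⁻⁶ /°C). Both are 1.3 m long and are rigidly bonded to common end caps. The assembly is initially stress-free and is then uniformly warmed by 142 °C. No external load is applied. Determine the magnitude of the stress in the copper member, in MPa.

σ ≈ 29.9 MPa (tensile)

Both members must finish at the same length. With the larger α, the magnesium alloy tends to over-expand; the plates restrain it, putting the magnesium alloy in compression and the copper in tension. With no external load the two internal forces are equal and opposite, magnitude P.
Setting the final lengths equal and cancelling L: (α₁ − α₂)ΔT = P/(A₁E₁) + P/(A₂E₂).
|α₁ − α₂|·ΔT = 8×10⁻⁶ × 142 = 0.001136.
1/(A₁E₁) + 1/(A₂E₂) = 1/(2000×119×10³) + 1/(1500×45×10³) = 1.902×10⁻⁸ N⁻¹.
So P = 0.001136 / 1.902×10⁻⁸ = 59.74 kN.
σ_{copper} = P/A₁ = 59740/2000 = 29.87 MPa, tensile.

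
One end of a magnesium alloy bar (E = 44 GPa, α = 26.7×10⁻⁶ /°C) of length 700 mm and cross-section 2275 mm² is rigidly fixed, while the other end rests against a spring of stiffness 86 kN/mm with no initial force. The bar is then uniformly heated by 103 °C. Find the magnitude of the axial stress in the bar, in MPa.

Free thermal expansion: δ_free = αΔT L = 26.7×10⁻⁶ × 103 × 700 = 1.925 mm.
With a force P in the spring, the elastic change of the bar is PL/(AE) and that of the spring is P/k; compatibility requires their sum to equal δ_free.
So P = δ_free / [L/(AE) + 1/k] = 1.925 / [ 700/(2275×44×10³) + 1/(86×10³) ].
P = 1.925 / 1.862×10⁻⁵ = 103400 N.
σ = P/A = 103400/2275 = 45.44 MPa.

σ ≈ 45.4 MPa (compressive)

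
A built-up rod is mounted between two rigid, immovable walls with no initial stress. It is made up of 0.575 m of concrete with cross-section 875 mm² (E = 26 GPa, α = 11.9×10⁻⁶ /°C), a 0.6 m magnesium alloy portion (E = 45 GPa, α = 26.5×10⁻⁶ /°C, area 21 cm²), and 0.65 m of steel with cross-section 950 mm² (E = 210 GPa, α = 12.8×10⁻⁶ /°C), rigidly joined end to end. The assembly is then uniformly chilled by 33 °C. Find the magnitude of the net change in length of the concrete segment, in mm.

|ΔL| ≈ 0.517 mm

Free thermal contraction of the whole bar: Σ αᵢΔT Lᵢ = 11.9×10⁻⁶×33×575 + 26.5×10⁻⁶×33×600 + 12.8×10⁻⁶×33×650 = 1.025 mm.
The walls prevent any net length change, so an axial force P (same in every segment) develops. Compatibility: P · Σ Lᵢ/(AᵢEᵢ) = δ_free.
Σ Lᵢ/(AᵢEᵢ) = 575/(875×26×10³) + 600/(2100×45×10³) + 650/(950×210×10³) = 3.488×10⁻⁵ mm/N.
Hence P = δ_free / Σ(L/AE) = 1.025/3.488×10⁻⁵ = 29.39 kN (tensile).
For the concrete segment, free thermal change = 11.9×10⁻⁶×33×575 = 0.2258 mm and elastic change from P = 29390×575/(875×26×10³) = 0.7427 mm; these oppose, so the net change is 0.517 mm (segment lengthens).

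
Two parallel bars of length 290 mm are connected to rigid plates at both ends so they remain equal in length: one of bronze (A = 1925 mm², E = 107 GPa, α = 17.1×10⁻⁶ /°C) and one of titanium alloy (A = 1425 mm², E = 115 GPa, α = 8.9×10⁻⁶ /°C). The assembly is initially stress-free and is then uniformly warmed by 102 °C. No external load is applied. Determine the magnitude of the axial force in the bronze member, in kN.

P ≈ 76.3 kN (compressive in the bronze)

Both members must finish at the same length. With the larger α, the bronze tends to over-expand; the plates restrain it, putting the bronze in compression and the titanium alloy in tension. With no external load the two internal forces are equal and opposite, magnitude P.
Setting the final lengths equal and cancelling L: (α₁ − α₂)ΔT = P/(A₁E₁) + P/(A₂E₂).
|α₁ − α₂|·ΔT = 8.2×10⁻⁶ × 102 = 0.0008364.
1/(A₁E₁) + 1/(A₂E₂) = 1/(1925×107×10³) + 1/(1425×115×10³) = 1.096×10⁻⁸ N⁻¹.
P = 0.0008364 / 1.096×10⁻⁸ = 76330 N = 76.33 kN.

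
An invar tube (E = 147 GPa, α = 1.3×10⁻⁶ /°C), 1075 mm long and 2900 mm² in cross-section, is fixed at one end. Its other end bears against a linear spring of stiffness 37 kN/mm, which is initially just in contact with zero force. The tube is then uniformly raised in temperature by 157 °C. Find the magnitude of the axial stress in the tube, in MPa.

σ ≈ 2.56 MPa (compressive)

The unrestrained thermal change is αΔT L = 1.3×10⁻⁶ × 157 × 1075 = 0.2194 mm.
Let P be the compressive force at the spring. The tube shortens elastically by PL/(AE) and the spring compresses by P/k; together these equal δ_free.
P [ L/(AE) + 1/k ] = δ_free → P [ 1075/(2900×147×10³) + 1/(37×10³) ] = 0.2194.
P = 0.2194 / 2.955×10⁻⁵ = 7425 N.
σ = P/A = 7425/2900 = 2.56 MPa.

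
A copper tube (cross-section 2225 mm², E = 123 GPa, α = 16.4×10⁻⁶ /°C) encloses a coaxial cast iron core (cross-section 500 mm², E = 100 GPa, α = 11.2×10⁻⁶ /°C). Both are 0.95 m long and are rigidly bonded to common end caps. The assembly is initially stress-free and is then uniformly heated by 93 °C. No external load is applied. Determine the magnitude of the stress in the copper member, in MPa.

σ ≈ 9.19 MPa (compressive)

Both members must finish at the same length. With the larger α, the copper tends to over-expand; the plates restrain it, putting the copper in compression and the cast iron in tension. With no external load the two internal forces are equal and opposite, magnitude P.
Setting the final lengths equal and cancelling L: (α₁ − α₂)ΔT = P/(A₁E₁) + P/(A₂E₂).
|α₁ − α₂|·ΔT = 5.2×10⁻⁶ × 93 = 0.0004836.
1/(A₁E₁) + 1/(A₂E₂) = 1/(2225×123×10³) + 1/(500×100×10³) = 2.365×10⁻⁸ N⁻¹.
P = 0.0004836 / 2.365×10⁻⁸ = 20440 N = 20.44 kN.
σ_{copper} = P/A₁ = 20440/2225 = 9.189 MPa, compressive.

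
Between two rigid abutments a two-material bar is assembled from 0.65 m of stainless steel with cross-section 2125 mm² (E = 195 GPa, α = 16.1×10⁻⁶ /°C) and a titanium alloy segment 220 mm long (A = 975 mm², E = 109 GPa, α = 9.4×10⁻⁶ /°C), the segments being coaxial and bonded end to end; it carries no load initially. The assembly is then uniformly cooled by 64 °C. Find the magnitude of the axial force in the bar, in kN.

P ≈ 220 kN (tensile)

Free thermal contraction of the whole bar: Σ αᵢΔT Lᵢ = 16.1×10⁻⁶×64×650 + 9.4×10⁻⁶×64×220 = 0.8021 mm.
The rigid supports impose zero overall length change; the single axial force P common to all segments must satisfy P Σ Lᵢ/(AᵢEᵢ) = δ_free.
Σ Lᵢ/(AᵢEᵢ) = 650/(2125×195×10³) + 220/(975×109×10³) = 3.639×10⁻⁶ mm/N.
So P = 0.8021 / 3.639×10⁻⁶ = 220.4 kN, tensile.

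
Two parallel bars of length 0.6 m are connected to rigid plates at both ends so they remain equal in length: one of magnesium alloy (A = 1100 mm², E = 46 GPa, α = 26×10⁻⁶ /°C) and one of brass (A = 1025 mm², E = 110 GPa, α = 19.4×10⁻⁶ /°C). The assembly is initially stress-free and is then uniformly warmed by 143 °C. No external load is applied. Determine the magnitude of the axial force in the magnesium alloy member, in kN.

The magnesium alloy has the larger α, so on heating it would change length more than the brass if both were free. The rigid plates force a common final length, so the magnesium alloy is put into compression and the brass into tension, with equal and opposite forces P (no external load).
Compatibility of the two members (thermal + elastic change equal): (α₁ − α₂)ΔT = P·[1/(A₁E₁) + 1/(A₂E₂)].
|α₁ − α₂|·ΔT = 6.6×10⁻⁶ × 143 = 0.0009438.
1/(A₁E₁) + 1/(A₂E₂) = 1/(1100×46×10³) + 1/(1025×110×10³) = 2.863×10⁻⁸ N⁻¹.
P = 0.0009438 / 2.863×10⁻⁸ = 32960 N = 32.96 kN.

P ≈ 33 kN (compressive in the magnesium alloy)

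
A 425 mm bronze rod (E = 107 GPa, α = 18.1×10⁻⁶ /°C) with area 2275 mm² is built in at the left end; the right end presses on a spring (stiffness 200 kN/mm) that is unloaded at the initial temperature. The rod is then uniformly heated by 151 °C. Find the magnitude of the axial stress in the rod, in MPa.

σ ≈ 75.7 MPa (compressive)

The unrestrained thermal change is αΔT L = 18.1×10⁻⁶ × 151 × 425 = 1.162 mm.
Let P be the compressive force at the spring. The rod shortens elastically by PL/(AE) and the spring compresses by P/k; together these equal δ_free.
P [ L/(AE) + 1/k ] = δ_free → P [ 425/(2275×107×10³) + 1/(200×10³) ] = 1.162.
P = 1.162 / 6.746×10⁻⁶ = 172200 N.
σ = P/A = 172200/2275 = 75.69 MPa.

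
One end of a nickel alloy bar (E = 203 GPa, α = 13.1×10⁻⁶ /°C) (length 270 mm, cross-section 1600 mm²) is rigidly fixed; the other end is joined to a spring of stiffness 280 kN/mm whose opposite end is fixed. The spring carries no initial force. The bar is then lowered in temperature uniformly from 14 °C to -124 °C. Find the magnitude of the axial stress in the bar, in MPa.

If the spring were absent the bar would shorten by αΔT L = 13.1×10⁻⁶ × 138 × 270 = 0.4881 mm.
Let P be the tensile force in the spring. The bar extends elastically by PL/(AE) and the spring stretches by P/k; together these equal δ_free.
P [ L/(AE) + 1/k ] = δ_free → P [ 270/(1600×203×10³) + 1/(280×10³) ] = 0.4881.
P = 0.4881 / 4.403×10⁻⁶ = 110900 N.
σ = P/A = 110900/1600 = 69.29 MPa.

σ ≈ 69.3 MPa (tensile)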